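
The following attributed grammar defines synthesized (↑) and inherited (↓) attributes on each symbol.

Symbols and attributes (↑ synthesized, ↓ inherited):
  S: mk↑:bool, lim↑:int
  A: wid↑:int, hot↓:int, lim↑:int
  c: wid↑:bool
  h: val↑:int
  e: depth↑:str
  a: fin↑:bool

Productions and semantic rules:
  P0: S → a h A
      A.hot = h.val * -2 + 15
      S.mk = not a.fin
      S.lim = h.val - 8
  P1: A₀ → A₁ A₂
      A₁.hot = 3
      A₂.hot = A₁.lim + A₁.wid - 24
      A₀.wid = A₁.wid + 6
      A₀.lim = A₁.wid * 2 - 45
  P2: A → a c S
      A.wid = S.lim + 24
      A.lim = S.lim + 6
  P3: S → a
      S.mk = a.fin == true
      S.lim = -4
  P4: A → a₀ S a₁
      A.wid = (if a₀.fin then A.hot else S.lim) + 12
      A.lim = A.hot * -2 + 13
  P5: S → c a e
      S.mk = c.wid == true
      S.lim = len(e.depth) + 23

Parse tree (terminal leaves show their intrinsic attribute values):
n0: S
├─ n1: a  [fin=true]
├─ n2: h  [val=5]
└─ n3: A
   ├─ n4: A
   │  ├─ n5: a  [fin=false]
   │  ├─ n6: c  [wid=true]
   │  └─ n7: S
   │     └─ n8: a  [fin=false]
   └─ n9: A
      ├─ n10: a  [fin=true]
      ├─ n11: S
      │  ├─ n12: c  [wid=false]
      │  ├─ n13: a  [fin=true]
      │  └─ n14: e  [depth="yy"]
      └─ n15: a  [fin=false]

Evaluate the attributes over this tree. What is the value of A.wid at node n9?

10

1. n1.fin = true  [terminal]
2. n2.val = 5  [terminal]
3. n3.hot = 5  [h.val * -2 + 15]
4. n4.hot = 3  [3]
5. n5.fin = false  [terminal]
6. n6.wid = true  [terminal]
7. n8.fin = false  [terminal]
8. n7.mk = false  [a.fin == true]
9. n7.lim = -4  [-4]
10. n4.wid = 20  [S.lim + 24]
11. n4.lim = 2  [S.lim + 6]
12. n9.hot = -2  [A₁.lim + A₁.wid - 24]
13. n10.fin = true  [terminal]
14. n12.wid = false  [terminal]
15. n13.fin = true  [terminal]
16. n14.depth = "yy"  [terminal]
17. n11.mk = false  [c.wid == true]
18. n11.lim = 25  [len(e.depth) + 23]
19. n15.fin = false  [terminal]
20. n9.wid = 10  [(if a₀.fin then A.hot else S.lim) + 12]
21. n9.lim = 17  [A.hot * -2 + 13]
22. n3.wid = 26  [A₁.wid + 6]
23. n3.lim = -5  [A₁.wid * 2 - 45]
24. n0.mk = false  [not a.fin]
25. n0.lim = -3  [h.val - 8]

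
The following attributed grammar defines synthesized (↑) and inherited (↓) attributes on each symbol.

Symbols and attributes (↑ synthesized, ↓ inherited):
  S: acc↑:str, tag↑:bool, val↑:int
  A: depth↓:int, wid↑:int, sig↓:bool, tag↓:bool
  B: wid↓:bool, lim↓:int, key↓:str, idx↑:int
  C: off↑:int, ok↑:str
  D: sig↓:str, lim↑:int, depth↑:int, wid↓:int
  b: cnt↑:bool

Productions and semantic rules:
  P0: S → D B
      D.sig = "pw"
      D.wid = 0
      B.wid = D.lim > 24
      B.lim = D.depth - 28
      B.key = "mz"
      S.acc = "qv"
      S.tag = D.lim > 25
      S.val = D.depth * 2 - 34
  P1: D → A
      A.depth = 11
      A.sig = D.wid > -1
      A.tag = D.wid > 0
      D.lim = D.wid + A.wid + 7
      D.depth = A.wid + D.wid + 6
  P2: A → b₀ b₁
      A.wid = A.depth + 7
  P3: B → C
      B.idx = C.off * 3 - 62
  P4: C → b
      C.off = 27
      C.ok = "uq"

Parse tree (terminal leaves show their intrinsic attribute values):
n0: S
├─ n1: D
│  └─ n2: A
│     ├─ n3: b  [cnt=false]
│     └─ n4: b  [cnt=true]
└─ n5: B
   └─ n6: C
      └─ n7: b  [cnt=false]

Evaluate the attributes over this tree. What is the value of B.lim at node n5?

1. n1.sig = "pw"  ["pw"]
2. n1.wid = 0  [0]
3. n2.depth = 11  [11]
4. n2.sig = true  [D.wid > -1]
5. n2.tag = false  [D.wid > 0]
6. n3.cnt = false  [terminal]
7. n4.cnt = true  [terminal]
8. n2.wid = 18  [A.depth + 7]
9. n1.lim = 25  [D.wid + A.wid + 7]
10. n1.depth = 24  [A.wid + D.wid + 6]
11. n5.wid = true  [D.lim > 24]
12. n5.lim = -4  [D.depth - 28]
13. n5.key = "mz"  ["mz"]
14. n7.cnt = false  [terminal]
15. n6.off = 27  [27]
16. n6.ok = "uq"  ["uq"]
17. n5.idx = 19  [C.off * 3 - 62]
18. n0.acc = "qv"  ["qv"]
19. n0.tag = false  [D.lim > 25]
20. n0.val = 14  [D.depth * 2 - 34]

-4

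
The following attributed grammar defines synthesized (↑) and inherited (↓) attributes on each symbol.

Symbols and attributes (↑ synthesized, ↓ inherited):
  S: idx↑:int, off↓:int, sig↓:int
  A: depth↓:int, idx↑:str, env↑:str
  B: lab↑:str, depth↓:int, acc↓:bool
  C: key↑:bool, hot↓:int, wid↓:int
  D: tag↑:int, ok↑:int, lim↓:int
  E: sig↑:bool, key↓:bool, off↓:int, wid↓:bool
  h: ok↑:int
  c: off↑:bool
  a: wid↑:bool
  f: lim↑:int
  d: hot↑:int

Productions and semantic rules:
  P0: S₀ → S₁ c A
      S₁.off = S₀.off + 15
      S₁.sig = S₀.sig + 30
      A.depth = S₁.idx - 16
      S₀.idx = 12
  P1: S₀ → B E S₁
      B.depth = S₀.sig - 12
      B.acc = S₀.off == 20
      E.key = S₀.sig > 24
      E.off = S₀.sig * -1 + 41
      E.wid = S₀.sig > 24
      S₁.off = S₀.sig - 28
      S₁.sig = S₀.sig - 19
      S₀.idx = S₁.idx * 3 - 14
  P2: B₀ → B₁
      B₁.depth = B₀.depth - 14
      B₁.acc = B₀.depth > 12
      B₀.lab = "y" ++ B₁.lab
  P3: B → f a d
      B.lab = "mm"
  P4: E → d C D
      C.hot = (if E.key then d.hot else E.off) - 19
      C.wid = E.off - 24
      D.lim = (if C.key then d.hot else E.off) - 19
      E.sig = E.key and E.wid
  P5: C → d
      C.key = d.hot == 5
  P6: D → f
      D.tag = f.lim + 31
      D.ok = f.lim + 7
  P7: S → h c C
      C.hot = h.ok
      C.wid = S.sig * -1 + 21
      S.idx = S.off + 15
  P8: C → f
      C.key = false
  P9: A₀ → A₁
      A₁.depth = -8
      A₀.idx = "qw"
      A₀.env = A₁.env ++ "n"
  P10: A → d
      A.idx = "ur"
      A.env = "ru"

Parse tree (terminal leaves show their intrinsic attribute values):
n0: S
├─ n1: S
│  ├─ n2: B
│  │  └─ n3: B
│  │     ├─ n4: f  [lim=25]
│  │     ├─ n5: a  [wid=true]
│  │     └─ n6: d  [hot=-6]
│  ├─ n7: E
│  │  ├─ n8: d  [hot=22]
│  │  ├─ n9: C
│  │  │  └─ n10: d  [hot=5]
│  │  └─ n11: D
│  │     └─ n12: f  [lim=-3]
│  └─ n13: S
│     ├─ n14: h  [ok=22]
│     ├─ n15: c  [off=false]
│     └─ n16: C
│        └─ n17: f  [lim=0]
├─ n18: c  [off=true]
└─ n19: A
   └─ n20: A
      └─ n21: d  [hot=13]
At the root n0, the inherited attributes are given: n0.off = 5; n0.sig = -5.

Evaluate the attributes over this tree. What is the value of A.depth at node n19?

1. n0.off = 5  [given at root]
2. n0.sig = -5  [given at root]
3. n1.off = 20  [S₀.off + 15]
4. n1.sig = 25  [S₀.sig + 30]
5. n2.depth = 13  [S₀.sig - 12]
6. n2.acc = true  [S₀.off == 20]
7. n3.depth = -1  [B₀.depth - 14]
8. n3.acc = true  [B₀.depth > 12]
9. n4.lim = 25  [terminal]
10. n5.wid = true  [terminal]
11. n6.hot = -6  [terminal]
12. n3.lab = "mm"  ["mm"]
13. n2.lab = "ymm"  ["y" ++ B₁.lab]
14. n7.key = true  [S₀.sig > 24]
15. n7.off = 16  [S₀.sig * -1 + 41]
16. n7.wid = true  [S₀.sig > 24]
17. n8.hot = 22  [terminal]
18. n9.hot = 3  [(if E.key then d.hot else E.off) - 19]
19. n9.wid = -8  [E.off - 24]
20. n10.hot = 5  [terminal]
21. n9.key = true  [d.hot == 5]
22. n11.lim = 3  [(if C.key then d.hot else E.off) - 19]
23. n12.lim = -3  [terminal]
24. n11.tag = 28  [f.lim + 31]
25. n11.ok = 4  [f.lim + 7]
26. n7.sig = true  [E.key and E.wid]
27. n13.off = -3  [S₀.sig - 28]
28. n13.sig = 6  [S₀.sig - 19]
29. n14.ok = 22  [terminal]
30. n15.off = false  [terminal]
31. n16.hot = 22  [h.ok]
32. n16.wid = 15  [S.sig * -1 + 21]
33. n17.lim = 0  [terminal]
34. n16.key = false  [false]
35. n13.idx = 12  [S.off + 15]
36. n1.idx = 22  [S₁.idx * 3 - 14]
37. n18.off = true  [terminal]
38. n19.depth = 6  [S₁.idx - 16]
39. n20.depth = -8  [-8]
40. n21.hot = 13  [terminal]
41. n20.idx = "ur"  ["ur"]
42. n20.env = "ru"  ["ru"]
43. n19.idx = "qw"  ["qw"]
44. n19.env = "run"  [A₁.env ++ "n"]
45. n0.idx = 12  [12]

6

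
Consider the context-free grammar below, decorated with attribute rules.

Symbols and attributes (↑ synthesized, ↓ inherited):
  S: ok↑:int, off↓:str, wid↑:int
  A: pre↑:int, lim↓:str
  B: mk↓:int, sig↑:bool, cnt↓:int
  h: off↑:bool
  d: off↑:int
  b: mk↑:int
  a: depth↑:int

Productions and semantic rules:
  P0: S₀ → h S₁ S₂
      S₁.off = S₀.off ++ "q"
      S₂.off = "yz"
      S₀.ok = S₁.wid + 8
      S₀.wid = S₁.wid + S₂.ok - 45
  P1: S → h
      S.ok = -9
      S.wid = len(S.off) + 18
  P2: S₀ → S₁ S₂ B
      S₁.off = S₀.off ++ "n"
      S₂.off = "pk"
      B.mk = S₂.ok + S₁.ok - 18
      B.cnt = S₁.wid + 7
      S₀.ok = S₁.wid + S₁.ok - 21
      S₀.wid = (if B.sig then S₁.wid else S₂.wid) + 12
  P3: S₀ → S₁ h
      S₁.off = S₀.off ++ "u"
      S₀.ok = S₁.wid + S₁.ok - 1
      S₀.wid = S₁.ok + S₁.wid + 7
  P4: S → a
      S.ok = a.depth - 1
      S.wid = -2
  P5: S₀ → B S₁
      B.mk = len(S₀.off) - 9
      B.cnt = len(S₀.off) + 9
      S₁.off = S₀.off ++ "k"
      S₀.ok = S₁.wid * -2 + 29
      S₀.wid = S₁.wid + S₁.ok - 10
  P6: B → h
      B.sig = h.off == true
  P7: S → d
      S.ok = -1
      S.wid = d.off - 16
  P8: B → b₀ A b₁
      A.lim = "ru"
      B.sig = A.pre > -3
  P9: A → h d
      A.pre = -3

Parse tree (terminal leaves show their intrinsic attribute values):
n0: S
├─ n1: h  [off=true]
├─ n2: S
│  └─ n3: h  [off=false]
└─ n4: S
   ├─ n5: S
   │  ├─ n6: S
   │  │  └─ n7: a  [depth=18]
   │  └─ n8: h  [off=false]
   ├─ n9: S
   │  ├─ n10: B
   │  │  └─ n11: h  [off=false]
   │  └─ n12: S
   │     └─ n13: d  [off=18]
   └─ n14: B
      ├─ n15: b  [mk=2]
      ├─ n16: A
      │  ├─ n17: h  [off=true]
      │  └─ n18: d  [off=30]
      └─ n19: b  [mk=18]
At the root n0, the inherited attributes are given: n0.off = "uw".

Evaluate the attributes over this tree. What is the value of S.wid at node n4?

3

1. n0.off = "uw"  [given at root]
2. n1.off = true  [terminal]
3. n2.off = "uwq"  [S₀.off ++ "q"]
4. n3.off = false  [terminal]
5. n2.ok = -9  [-9]
6. n2.wid = 21  [len(S.off) + 18]
7. n4.off = "yz"  ["yz"]
8. n5.off = "yzn"  [S₀.off ++ "n"]
9. n6.off = "yznu"  [S₀.off ++ "u"]
10. n7.depth = 18  [terminal]
11. n6.ok = 17  [a.depth - 1]
12. n6.wid = -2  [-2]
13. n8.off = false  [terminal]
14. n5.ok = 14  [S₁.wid + S₁.ok - 1]
15. n5.wid = 22  [S₁.ok + S₁.wid + 7]
16. n9.off = "pk"  ["pk"]
17. n10.mk = -7  [len(S₀.off) - 9]
18. n10.cnt = 11  [len(S₀.off) + 9]
19. n11.off = false  [terminal]
20. n10.sig = false  [h.off == true]
21. n12.off = "pkk"  [S₀.off ++ "k"]
22. n13.off = 18  [terminal]
23. n12.ok = -1  [-1]
24. n12.wid = 2  [d.off - 16]
25. n9.ok = 25  [S₁.wid * -2 + 29]
26. n9.wid = -9  [S₁.wid + S₁.ok - 10]
27. n14.mk = 21  [S₂.ok + S₁.ok - 18]
28. n14.cnt = 29  [S₁.wid + 7]
29. n15.mk = 2  [terminal]
30. n16.lim = "ru"  ["ru"]
31. n17.off = true  [terminal]
32. n18.off = 30  [terminal]
33. n16.pre = -3  [-3]
34. n19.mk = 18  [terminal]
35. n14.sig = false  [A.pre > -3]
36. n4.ok = 15  [S₁.wid + S₁.ok - 21]
37. n4.wid = 3  [(if B.sig then S₁.wid else S₂.wid) + 12]
38. n0.ok = 29  [S₁.wid + 8]
39. n0.wid = -9  [S₁.wid + S₂.ok - 45]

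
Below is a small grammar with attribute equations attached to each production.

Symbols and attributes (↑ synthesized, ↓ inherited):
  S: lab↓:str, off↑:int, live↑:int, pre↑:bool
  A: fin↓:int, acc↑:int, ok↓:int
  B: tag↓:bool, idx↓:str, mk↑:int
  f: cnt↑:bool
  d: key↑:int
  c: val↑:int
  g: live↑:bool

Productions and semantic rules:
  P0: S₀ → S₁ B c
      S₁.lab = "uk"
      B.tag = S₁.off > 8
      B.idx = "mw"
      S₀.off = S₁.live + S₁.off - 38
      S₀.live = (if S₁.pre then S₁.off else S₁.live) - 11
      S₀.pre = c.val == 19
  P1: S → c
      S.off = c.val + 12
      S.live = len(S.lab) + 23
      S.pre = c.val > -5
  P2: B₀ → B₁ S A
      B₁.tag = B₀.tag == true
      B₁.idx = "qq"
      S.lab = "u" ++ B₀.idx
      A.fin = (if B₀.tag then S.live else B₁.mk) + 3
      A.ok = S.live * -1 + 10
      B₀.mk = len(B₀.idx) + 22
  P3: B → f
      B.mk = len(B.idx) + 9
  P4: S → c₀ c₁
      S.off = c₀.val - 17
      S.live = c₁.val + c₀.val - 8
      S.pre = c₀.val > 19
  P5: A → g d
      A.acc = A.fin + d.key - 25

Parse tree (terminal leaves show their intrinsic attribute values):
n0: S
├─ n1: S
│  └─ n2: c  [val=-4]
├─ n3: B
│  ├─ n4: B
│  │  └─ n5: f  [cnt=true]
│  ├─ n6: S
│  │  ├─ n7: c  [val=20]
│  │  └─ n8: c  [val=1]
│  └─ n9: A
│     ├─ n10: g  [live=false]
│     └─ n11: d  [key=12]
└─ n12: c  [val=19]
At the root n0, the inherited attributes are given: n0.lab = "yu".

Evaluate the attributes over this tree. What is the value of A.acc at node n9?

1

1. n0.lab = "yu"  [given at root]
2. n1.lab = "uk"  ["uk"]
3. n2.val = -4  [terminal]
4. n1.off = 8  [c.val + 12]
5. n1.live = 25  [len(S.lab) + 23]
6. n1.pre = true  [c.val > -5]
7. n3.tag = false  [S₁.off > 8]
8. n3.idx = "mw"  ["mw"]
9. n4.tag = false  [B₀.tag == true]
10. n4.idx = "qq"  ["qq"]
11. n5.cnt = true  [terminal]
12. n4.mk = 11  [len(B.idx) + 9]
13. n6.lab = "umw"  ["u" ++ B₀.idx]
14. n7.val = 20  [terminal]
15. n8.val = 1  [terminal]
16. n6.off = 3  [c₀.val - 17]
17. n6.live = 13  [c₁.val + c₀.val - 8]
18. n6.pre = true  [c₀.val > 19]
19. n9.fin = 14  [(if B₀.tag then S.live else B₁.mk) + 3]
20. n9.ok = -3  [S.live * -1 + 10]
21. n10.live = false  [terminal]
22. n11.key = 12  [terminal]
23. n9.acc = 1  [A.fin + d.key - 25]
24. n3.mk = 24  [len(B₀.idx) + 22]
25. n12.val = 19  [terminal]
26. n0.off = -5  [S₁.live + S₁.off - 38]
27. n0.live = -3  [(if S₁.pre then S₁.off else S₁.live) - 11]
28. n0.pre = true  [c.val == 19]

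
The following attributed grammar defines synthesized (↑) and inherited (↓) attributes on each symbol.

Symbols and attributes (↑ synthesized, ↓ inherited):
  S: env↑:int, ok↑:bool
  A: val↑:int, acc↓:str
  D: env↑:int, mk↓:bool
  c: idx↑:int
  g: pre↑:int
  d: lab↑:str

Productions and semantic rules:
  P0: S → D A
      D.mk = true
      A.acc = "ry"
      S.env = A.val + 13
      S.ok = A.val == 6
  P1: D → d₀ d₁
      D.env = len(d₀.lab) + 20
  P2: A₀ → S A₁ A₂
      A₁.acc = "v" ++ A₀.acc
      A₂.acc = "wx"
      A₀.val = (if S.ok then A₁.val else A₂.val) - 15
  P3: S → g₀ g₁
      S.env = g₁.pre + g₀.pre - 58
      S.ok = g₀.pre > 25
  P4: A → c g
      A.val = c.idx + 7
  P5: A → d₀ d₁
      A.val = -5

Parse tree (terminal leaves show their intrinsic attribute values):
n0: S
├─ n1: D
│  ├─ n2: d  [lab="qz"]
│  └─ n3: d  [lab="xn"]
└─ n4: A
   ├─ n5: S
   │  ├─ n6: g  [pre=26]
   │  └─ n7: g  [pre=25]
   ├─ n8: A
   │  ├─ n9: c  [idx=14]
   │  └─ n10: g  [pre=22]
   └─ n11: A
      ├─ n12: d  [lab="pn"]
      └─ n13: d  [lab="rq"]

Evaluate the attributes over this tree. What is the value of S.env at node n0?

1. n1.mk = true  [true]
2. n2.lab = "qz"  [terminal]
3. n3.lab = "xn"  [terminal]
4. n1.env = 22  [len(d₀.lab) + 20]
5. n4.acc = "ry"  ["ry"]
6. n6.pre = 26  [terminal]
7. n7.pre = 25  [terminal]
8. n5.env = -7  [g₁.pre + g₀.pre - 58]
9. n5.ok = true  [g₀.pre > 25]
10. n8.acc = "vry"  ["v" ++ A₀.acc]
11. n9.idx = 14  [terminal]
12. n10.pre = 22  [terminal]
13. n8.val = 21  [c.idx + 7]
14. n11.acc = "wx"  ["wx"]
15. n12.lab = "pn"  [terminal]
16. n13.lab = "rq"  [terminal]
17. n11.val = -5  [-5]
18. n4.val = 6  [(if S.ok then A₁.val else A₂.val) - 15]
19. n0.env = 19  [A.val + 13]
20. n0.ok = true  [A.val == 6]

19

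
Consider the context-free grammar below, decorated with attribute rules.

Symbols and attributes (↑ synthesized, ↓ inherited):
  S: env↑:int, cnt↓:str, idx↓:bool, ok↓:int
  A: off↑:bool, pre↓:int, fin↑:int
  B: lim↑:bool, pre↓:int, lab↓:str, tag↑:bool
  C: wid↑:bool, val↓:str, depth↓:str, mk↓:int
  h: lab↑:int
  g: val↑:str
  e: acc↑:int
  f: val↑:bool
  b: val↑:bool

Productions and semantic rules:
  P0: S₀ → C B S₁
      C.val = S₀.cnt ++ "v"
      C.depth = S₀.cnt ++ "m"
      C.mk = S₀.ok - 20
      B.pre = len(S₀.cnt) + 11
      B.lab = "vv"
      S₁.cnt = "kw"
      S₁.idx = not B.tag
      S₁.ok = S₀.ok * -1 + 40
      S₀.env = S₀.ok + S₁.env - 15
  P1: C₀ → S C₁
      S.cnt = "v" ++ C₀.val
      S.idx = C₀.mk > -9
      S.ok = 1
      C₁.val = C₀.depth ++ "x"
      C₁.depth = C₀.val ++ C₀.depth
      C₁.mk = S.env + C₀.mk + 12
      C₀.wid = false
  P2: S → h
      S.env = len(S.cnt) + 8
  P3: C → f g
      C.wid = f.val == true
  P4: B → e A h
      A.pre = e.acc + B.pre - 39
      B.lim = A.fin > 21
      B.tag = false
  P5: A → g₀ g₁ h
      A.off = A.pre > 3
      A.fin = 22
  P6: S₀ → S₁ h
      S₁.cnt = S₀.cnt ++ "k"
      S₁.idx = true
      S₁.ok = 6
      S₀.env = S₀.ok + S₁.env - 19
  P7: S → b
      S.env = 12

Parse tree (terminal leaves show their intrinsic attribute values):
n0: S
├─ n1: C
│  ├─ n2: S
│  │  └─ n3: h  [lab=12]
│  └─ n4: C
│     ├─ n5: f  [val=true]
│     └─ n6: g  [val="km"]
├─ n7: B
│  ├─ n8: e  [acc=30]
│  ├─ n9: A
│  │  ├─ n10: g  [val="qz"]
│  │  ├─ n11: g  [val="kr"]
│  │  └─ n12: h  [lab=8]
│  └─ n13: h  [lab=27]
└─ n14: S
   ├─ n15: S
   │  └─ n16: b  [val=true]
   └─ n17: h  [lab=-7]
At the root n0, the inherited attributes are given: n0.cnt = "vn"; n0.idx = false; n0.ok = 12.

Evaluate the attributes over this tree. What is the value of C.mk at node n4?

16

1. n0.cnt = "vn"  [given at root]
2. n0.idx = false  [given at root]
3. n0.ok = 12  [given at root]
4. n1.val = "vnv"  [S₀.cnt ++ "v"]
5. n1.depth = "vnm"  [S₀.cnt ++ "m"]
6. n1.mk = -8  [S₀.ok - 20]
7. n2.cnt = "vvnv"  ["v" ++ C₀.val]
8. n2.idx = true  [C₀.mk > -9]
9. n2.ok = 1  [1]
10. n3.lab = 12  [terminal]
11. n2.env = 12  [len(S.cnt) + 8]
12. n4.val = "vnmx"  [C₀.depth ++ "x"]
13. n4.depth = "vnvvnm"  [C₀.val ++ C₀.depth]
14. n4.mk = 16  [S.env + C₀.mk + 12]
15. n5.val = true  [terminal]
16. n6.val = "km"  [terminal]
17. n4.wid = true  [f.val == true]
18. n1.wid = false  [false]
19. n7.pre = 13  [len(S₀.cnt) + 11]
20. n7.lab = "vv"  ["vv"]
21. n8.acc = 30  [terminal]
22. n9.pre = 4  [e.acc + B.pre - 39]
23. n10.val = "qz"  [terminal]
24. n11.val = "kr"  [terminal]
25. n12.lab = 8  [terminal]
26. n9.off = true  [A.pre > 3]
27. n9.fin = 22  [22]
28. n13.lab = 27  [terminal]
29. n7.lim = true  [A.fin > 21]
30. n7.tag = false  [false]
31. n14.cnt = "kw"  ["kw"]
32. n14.idx = true  [not B.tag]
33. n14.ok = 28  [S₀.ok * -1 + 40]
34. n15.cnt = "kwk"  [S₀.cnt ++ "k"]
35. n15.idx = true  [true]
36. n15.ok = 6  [6]
37. n16.val = true  [terminal]
38. n15.env = 12  [12]
39. n17.lab = -7  [terminal]
40. n14.env = 21  [S₀.ok + S₁.env - 19]
41. n0.env = 18  [S₀.ok + S₁.env - 15]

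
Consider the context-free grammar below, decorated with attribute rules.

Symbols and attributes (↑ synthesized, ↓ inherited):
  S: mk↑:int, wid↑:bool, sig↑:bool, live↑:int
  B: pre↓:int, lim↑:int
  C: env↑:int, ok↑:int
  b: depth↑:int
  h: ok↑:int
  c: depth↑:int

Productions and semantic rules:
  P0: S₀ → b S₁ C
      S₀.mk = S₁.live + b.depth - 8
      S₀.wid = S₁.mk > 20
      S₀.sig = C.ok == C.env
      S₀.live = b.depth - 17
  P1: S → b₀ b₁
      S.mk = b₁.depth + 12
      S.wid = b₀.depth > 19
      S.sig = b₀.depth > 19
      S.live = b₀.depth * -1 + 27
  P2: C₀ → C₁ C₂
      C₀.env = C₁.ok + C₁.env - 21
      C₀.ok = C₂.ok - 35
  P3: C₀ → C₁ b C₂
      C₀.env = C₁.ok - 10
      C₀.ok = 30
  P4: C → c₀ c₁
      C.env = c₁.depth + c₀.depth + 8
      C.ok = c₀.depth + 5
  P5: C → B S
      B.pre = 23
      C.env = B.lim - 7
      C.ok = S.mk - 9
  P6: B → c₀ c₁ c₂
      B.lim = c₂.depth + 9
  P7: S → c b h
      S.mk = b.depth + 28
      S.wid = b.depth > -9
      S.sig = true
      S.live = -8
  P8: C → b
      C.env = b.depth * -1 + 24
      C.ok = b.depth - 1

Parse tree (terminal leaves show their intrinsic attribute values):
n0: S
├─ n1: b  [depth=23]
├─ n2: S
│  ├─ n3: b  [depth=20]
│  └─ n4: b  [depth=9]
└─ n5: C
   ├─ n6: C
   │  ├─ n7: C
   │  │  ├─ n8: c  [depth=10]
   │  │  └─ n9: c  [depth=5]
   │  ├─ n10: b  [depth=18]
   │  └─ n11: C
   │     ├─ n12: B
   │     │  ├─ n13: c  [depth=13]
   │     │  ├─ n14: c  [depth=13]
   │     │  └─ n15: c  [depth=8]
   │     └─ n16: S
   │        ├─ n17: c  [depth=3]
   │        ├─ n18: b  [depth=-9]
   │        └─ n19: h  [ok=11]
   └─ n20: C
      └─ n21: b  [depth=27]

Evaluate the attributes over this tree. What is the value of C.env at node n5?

1. n1.depth = 23  [terminal]
2. n3.depth = 20  [terminal]
3. n4.depth = 9  [terminal]
4. n2.mk = 21  [b₁.depth + 12]
5. n2.wid = true  [b₀.depth > 19]
6. n2.sig = true  [b₀.depth > 19]
7. n2.live = 7  [b₀.depth * -1 + 27]
8. n8.depth = 10  [terminal]
9. n9.depth = 5  [terminal]
10. n7.env = 23  [c₁.depth + c₀.depth + 8]
11. n7.ok = 15  [c₀.depth + 5]
12. n10.depth = 18  [terminal]
13. n12.pre = 23  [23]
14. n13.depth = 13  [terminal]
15. n14.depth = 13  [terminal]
16. n15.depth = 8  [terminal]
17. n12.lim = 17  [c₂.depth + 9]
18. n17.depth = 3  [terminal]
19. n18.depth = -9  [terminal]
20. n19.ok = 11  [terminal]
21. n16.mk = 19  [b.depth + 28]
22. n16.wid = false  [b.depth > -9]
23. n16.sig = true  [true]
24. n16.live = -8  [-8]
25. n11.env = 10  [B.lim - 7]
26. n11.ok = 10  [S.mk - 9]
27. n6.env = 5  [C₁.ok - 10]
28. n6.ok = 30  [30]
29. n21.depth = 27  [terminal]
30. n20.env = -3  [b.depth * -1 + 24]
31. n20.ok = 26  [b.depth - 1]
32. n5.env = 14  [C₁.ok + C₁.env - 21]
33. n5.ok = -9  [C₂.ok - 35]
34. n0.mk = 22  [S₁.live + b.depth - 8]
35. n0.wid = true  [S₁.mk > 20]
36. n0.sig = false  [C.ok == C.env]
37. n0.live = 6  [b.depth - 17]

14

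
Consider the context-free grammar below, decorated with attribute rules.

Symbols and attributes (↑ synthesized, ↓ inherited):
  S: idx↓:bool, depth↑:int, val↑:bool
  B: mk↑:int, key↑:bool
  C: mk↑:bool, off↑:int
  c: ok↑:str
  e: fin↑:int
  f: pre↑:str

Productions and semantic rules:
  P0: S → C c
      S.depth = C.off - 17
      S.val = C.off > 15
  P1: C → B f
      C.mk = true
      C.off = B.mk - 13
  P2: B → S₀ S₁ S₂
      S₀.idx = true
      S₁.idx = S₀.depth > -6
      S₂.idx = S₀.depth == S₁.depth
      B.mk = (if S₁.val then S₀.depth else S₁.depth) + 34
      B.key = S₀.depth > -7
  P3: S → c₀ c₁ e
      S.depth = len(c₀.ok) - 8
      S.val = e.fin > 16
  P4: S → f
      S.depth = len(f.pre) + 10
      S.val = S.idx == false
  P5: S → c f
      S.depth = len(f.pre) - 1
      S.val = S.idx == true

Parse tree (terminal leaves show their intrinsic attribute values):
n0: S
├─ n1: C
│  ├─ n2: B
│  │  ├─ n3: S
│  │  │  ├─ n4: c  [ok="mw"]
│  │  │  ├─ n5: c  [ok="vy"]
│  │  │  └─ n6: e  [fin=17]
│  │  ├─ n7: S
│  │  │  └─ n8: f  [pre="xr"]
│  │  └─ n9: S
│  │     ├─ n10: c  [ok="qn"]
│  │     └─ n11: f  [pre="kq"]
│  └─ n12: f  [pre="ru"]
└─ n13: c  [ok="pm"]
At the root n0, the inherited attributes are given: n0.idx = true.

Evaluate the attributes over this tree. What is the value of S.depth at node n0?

1. n0.idx = true  [given at root]
2. n3.idx = true  [true]
3. n4.ok = "mw"  [terminal]
4. n5.ok = "vy"  [terminal]
5. n6.fin = 17  [terminal]
6. n3.depth = -6  [len(c₀.ok) - 8]
7. n3.val = true  [e.fin > 16]
8. n7.idx = false  [S₀.depth > -6]
9. n8.pre = "xr"  [terminal]
10. n7.depth = 12  [len(f.pre) + 10]
11. n7.val = true  [S.idx == false]
12. n9.idx = false  [S₀.depth == S₁.depth]
13. n10.ok = "qn"  [terminal]
14. n11.pre = "kq"  [terminal]
15. n9.depth = 1  [len(f.pre) - 1]
16. n9.val = false  [S.idx == true]
17. n2.mk = 28  [(if S₁.val then S₀.depth else S₁.depth) + 34]
18. n2.key = true  [S₀.depth > -7]
19. n12.pre = "ru"  [terminal]
20. n1.mk = true  [true]
21. n1.off = 15  [B.mk - 13]
22. n13.ok = "pm"  [terminal]
23. n0.depth = -2  [C.off - 17]
24. n0.val = false  [C.off > 15]

-2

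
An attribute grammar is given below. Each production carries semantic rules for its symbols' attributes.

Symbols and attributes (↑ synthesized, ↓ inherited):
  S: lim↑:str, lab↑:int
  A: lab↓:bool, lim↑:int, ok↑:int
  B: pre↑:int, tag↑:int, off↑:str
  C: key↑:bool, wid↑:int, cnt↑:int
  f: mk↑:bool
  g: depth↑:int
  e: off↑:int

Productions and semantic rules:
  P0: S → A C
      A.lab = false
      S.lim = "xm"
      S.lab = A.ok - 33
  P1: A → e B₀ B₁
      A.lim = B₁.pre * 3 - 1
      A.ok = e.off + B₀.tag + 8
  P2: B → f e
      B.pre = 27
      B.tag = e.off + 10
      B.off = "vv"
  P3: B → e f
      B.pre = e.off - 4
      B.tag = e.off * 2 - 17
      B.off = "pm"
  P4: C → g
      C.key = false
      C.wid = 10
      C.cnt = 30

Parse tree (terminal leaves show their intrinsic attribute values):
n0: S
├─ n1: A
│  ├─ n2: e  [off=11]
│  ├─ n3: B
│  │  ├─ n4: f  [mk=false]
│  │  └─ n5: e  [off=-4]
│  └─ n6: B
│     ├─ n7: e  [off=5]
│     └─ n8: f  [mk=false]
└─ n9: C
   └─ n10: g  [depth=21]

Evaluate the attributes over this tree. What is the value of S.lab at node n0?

1. n1.lab = false  [false]
2. n2.off = 11  [terminal]
3. n4.mk = false  [terminal]
4. n5.off = -4  [terminal]
5. n3.pre = 27  [27]
6. n3.tag = 6  [e.off + 10]
7. n3.off = "vv"  ["vv"]
8. n7.off = 5  [terminal]
9. n8.mk = false  [terminal]
10. n6.pre = 1  [e.off - 4]
11. n6.tag = -7  [e.off * 2 - 17]
12. n6.off = "pm"  ["pm"]
13. n1.lim = 2  [B₁.pre * 3 - 1]
14. n1.ok = 25  [e.off + B₀.tag + 8]
15. n10.depth = 21  [terminal]
16. n9.key = false  [false]
17. n9.wid = 10  [10]
18. n9.cnt = 30  [30]
19. n0.lim = "xm"  ["xm"]
20. n0.lab = -8  [A.ok - 33]

-8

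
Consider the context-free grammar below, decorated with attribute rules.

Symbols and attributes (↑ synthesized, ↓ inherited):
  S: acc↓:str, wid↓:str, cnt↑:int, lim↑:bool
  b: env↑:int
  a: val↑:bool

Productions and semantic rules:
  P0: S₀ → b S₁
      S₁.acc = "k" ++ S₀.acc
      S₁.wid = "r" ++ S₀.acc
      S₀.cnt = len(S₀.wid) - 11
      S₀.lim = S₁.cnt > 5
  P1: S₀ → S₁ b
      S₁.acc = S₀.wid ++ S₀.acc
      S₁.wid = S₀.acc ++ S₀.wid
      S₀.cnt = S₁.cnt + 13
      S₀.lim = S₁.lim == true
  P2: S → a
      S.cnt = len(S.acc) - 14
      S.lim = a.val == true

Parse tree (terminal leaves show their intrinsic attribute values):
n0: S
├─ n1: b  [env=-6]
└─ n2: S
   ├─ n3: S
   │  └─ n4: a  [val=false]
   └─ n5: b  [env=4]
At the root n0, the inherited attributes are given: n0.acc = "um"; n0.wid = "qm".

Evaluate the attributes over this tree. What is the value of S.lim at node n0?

false

1. n0.acc = "um"  [given at root]
2. n0.wid = "qm"  [given at root]
3. n1.env = -6  [terminal]
4. n2.acc = "kum"  ["k" ++ S₀.acc]
5. n2.wid = "rum"  ["r" ++ S₀.acc]
6. n3.acc = "rumkum"  [S₀.wid ++ S₀.acc]
7. n3.wid = "kumrum"  [S₀.acc ++ S₀.wid]
8. n4.val = false  [terminal]
9. n3.cnt = -8  [len(S.acc) - 14]
10. n3.lim = false  [a.val == true]
11. n5.env = 4  [terminal]
12. n2.cnt = 5  [S₁.cnt + 13]
13. n2.lim = false  [S₁.lim == true]
14. n0.cnt = -9  [len(S₀.wid) - 11]
15. n0.lim = false  [S₁.cnt > 5]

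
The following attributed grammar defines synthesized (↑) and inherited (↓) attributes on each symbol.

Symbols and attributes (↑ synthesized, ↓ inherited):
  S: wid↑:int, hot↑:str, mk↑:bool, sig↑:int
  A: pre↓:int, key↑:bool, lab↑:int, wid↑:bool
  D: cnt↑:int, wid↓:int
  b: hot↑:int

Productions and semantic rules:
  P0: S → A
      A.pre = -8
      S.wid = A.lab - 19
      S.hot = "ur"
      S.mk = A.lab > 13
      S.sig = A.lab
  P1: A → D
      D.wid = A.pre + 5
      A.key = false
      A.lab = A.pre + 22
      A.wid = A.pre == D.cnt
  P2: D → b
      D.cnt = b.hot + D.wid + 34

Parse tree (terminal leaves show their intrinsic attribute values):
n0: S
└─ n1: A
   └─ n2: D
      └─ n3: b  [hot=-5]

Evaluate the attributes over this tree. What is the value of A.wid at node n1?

1. n1.pre = -8  [-8]
2. n2.wid = -3  [A.pre + 5]
3. n3.hot = -5  [terminal]
4. n2.cnt = 26  [b.hot + D.wid + 34]
5. n1.key = false  [false]
6. n1.lab = 14  [A.pre + 22]
7. n1.wid = false  [A.pre == D.cnt]
8. n0.wid = -5  [A.lab - 19]
9. n0.hot = "ur"  ["ur"]
10. n0.mk = true  [A.lab > 13]
11. n0.sig = 14  [A.lab]

false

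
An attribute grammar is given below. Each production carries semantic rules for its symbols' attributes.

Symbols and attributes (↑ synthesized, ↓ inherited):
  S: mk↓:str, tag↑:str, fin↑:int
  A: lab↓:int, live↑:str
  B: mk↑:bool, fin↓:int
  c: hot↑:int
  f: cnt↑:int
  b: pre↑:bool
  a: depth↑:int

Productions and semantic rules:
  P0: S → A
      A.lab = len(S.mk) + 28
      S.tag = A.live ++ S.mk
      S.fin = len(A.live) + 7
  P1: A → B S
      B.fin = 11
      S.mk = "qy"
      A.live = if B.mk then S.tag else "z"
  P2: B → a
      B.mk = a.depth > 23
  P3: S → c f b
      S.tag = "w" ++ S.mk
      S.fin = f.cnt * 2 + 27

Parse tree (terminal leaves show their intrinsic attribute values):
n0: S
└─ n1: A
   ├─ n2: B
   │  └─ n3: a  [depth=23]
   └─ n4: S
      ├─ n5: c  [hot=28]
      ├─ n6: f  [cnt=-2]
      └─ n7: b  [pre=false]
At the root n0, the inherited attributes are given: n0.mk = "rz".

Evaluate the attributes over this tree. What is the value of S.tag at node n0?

1. n0.mk = "rz"  [given at root]
2. n1.lab = 30  [len(S.mk) + 28]
3. n2.fin = 11  [11]
4. n3.depth = 23  [terminal]
5. n2.mk = false  [a.depth > 23]
6. n4.mk = "qy"  ["qy"]
7. n5.hot = 28  [terminal]
8. n6.cnt = -2  [terminal]
9. n7.pre = false  [terminal]
10. n4.tag = "wqy"  ["w" ++ S.mk]
11. n4.fin = 23  [f.cnt * 2 + 27]
12. n1.live = "z"  [if B.mk then S.tag else "z"]
13. n0.tag = "zrz"  [A.live ++ S.mk]
14. n0.fin = 8  [len(A.live) + 7]

"zrz"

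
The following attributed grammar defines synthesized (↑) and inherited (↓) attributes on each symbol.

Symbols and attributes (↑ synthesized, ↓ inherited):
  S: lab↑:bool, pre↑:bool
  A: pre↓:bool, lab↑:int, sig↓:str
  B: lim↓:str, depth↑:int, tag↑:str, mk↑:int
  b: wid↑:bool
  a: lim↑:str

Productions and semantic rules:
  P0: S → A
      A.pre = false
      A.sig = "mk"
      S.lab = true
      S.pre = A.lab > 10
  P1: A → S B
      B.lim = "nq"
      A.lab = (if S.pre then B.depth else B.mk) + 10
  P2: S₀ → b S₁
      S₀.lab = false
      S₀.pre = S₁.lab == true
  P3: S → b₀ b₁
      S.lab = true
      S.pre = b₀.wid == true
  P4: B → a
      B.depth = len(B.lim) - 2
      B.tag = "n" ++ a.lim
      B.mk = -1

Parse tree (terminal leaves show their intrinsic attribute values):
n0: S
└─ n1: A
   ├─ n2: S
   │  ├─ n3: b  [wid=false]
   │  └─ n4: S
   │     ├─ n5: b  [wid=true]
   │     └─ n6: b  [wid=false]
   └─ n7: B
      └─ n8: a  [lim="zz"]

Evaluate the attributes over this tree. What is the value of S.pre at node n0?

1. n1.pre = false  [false]
2. n1.sig = "mk"  ["mk"]
3. n3.wid = false  [terminal]
4. n5.wid = true  [terminal]
5. n6.wid = false  [terminal]
6. n4.lab = true  [true]
7. n4.pre = true  [b₀.wid == true]
8. n2.lab = false  [false]
9. n2.pre = true  [S₁.lab == true]
10. n7.lim = "nq"  ["nq"]
11. n8.lim = "zz"  [terminal]
12. n7.depth = 0  [len(B.lim) - 2]
13. n7.tag = "nzz"  ["n" ++ a.lim]
14. n7.mk = -1  [-1]
15. n1.lab = 10  [(if S.pre then B.depth else B.mk) + 10]
16. n0.lab = true  [true]
17. n0.pre = false  [A.lab > 10]

false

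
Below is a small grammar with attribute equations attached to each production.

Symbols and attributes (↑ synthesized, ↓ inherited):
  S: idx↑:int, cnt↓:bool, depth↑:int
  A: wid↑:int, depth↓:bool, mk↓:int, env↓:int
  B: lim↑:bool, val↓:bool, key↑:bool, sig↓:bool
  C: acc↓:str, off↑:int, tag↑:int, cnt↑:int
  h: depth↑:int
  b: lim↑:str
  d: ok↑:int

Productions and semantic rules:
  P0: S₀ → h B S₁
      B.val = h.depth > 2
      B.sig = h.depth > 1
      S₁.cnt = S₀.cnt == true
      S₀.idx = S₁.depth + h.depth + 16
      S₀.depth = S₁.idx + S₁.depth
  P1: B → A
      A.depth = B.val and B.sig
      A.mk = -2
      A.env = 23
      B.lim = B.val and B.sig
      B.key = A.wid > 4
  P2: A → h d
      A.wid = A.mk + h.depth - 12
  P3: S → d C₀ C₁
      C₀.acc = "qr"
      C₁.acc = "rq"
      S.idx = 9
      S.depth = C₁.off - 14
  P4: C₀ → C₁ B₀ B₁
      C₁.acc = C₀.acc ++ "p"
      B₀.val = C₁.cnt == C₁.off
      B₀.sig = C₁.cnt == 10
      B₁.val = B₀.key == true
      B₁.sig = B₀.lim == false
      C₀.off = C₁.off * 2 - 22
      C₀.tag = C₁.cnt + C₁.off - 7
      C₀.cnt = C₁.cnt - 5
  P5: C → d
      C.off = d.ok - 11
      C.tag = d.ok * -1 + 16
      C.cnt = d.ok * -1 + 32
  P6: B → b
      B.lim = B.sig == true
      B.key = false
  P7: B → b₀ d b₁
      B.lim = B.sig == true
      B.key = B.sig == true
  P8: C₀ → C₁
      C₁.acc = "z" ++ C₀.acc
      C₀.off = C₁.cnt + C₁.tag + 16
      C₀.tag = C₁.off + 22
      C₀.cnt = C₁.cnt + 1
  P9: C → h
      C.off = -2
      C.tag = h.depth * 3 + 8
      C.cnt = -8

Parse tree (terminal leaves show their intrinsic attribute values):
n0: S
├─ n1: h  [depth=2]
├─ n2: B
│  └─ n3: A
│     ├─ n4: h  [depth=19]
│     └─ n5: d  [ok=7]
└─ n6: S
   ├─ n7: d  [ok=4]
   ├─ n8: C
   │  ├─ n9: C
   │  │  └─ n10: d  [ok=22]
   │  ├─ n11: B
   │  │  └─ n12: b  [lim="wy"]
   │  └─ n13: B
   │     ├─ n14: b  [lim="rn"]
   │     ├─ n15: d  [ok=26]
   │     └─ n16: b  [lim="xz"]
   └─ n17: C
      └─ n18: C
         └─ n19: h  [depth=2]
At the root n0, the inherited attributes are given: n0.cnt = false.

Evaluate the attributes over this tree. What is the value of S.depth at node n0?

17

1. n0.cnt = false  [given at root]
2. n1.depth = 2  [terminal]
3. n2.val = false  [h.depth > 2]
4. n2.sig = true  [h.depth > 1]
5. n3.depth = false  [B.val and B.sig]
6. n3.mk = -2  [-2]
7. n3.env = 23  [23]
8. n4.depth = 19  [terminal]
9. n5.ok = 7  [terminal]
10. n3.wid = 5  [A.mk + h.depth - 12]
11. n2.lim = false  [B.val and B.sig]
12. n2.key = true  [A.wid > 4]
13. n6.cnt = false  [S₀.cnt == true]
14. n7.ok = 4  [terminal]
15. n8.acc = "qr"  ["qr"]
16. n9.acc = "qrp"  [C₀.acc ++ "p"]
17. n10.ok = 22  [terminal]
18. n9.off = 11  [d.ok - 11]
19. n9.tag = -6  [d.ok * -1 + 16]
20. n9.cnt = 10  [d.ok * -1 + 32]
21. n11.val = false  [C₁.cnt == C₁.off]
22. n11.sig = true  [C₁.cnt == 10]
23. n12.lim = "wy"  [terminal]
24. n11.lim = true  [B.sig == true]
25. n11.key = false  [false]
26. n13.val = false  [B₀.key == true]
27. n13.sig = false  [B₀.lim == false]
28. n14.lim = "rn"  [terminal]
29. n15.ok = 26  [terminal]
30. n16.lim = "xz"  [terminal]
31. n13.lim = false  [B.sig == true]
32. n13.key = false  [B.sig == true]
33. n8.off = 0  [C₁.off * 2 - 22]
34. n8.tag = 14  [C₁.cnt + C₁.off - 7]
35. n8.cnt = 5  [C₁.cnt - 5]
36. n17.acc = "rq"  ["rq"]
37. n18.acc = "zrq"  ["z" ++ C₀.acc]
38. n19.depth = 2  [terminal]
39. n18.off = -2  [-2]
40. n18.tag = 14  [h.depth * 3 + 8]
41. n18.cnt = -8  [-8]
42. n17.off = 22  [C₁.cnt + C₁.tag + 16]
43. n17.tag = 20  [C₁.off + 22]
44. n17.cnt = -7  [C₁.cnt + 1]
45. n6.idx = 9  [9]
46. n6.depth = 8  [C₁.off - 14]
47. n0.idx = 26  [S₁.depth + h.depth + 16]
48. n0.depth = 17  [S₁.idx + S₁.depth]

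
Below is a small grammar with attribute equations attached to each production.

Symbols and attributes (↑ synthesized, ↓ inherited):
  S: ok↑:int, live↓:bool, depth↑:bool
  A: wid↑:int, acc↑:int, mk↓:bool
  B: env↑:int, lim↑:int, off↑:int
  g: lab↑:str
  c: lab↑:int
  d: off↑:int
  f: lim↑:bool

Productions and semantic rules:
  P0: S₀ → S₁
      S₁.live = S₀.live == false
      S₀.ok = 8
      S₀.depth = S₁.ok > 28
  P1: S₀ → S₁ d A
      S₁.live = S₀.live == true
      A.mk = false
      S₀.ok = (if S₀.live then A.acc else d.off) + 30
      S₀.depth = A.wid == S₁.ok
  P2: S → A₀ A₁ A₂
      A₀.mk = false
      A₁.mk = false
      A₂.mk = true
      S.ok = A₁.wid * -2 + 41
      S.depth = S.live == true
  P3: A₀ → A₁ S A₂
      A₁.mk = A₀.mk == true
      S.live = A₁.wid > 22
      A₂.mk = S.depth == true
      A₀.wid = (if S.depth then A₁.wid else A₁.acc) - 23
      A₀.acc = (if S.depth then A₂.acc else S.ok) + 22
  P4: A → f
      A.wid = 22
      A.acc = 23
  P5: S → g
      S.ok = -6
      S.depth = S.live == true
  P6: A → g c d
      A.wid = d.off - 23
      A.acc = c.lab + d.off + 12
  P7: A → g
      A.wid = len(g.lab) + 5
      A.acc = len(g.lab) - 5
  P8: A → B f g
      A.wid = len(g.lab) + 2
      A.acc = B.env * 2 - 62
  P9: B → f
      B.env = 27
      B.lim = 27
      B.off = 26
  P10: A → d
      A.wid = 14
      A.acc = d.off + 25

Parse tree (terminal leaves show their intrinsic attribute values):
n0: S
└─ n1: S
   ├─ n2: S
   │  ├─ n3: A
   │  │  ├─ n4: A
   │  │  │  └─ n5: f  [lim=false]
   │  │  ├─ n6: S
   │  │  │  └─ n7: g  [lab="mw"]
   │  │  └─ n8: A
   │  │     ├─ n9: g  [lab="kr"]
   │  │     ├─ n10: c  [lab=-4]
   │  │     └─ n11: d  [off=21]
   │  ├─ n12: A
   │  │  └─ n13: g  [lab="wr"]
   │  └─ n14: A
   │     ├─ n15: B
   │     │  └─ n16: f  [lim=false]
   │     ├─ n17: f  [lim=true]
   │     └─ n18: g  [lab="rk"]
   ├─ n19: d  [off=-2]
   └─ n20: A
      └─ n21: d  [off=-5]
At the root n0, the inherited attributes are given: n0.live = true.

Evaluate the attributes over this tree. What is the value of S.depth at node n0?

false

1. n0.live = true  [given at root]
2. n1.live = false  [S₀.live == false]
3. n2.live = false  [S₀.live == true]
4. n3.mk = false  [false]
5. n4.mk = false  [A₀.mk == true]
6. n5.lim = false  [terminal]
7. n4.wid = 22  [22]
8. n4.acc = 23  [23]
9. n6.live = false  [A₁.wid > 22]
10. n7.lab = "mw"  [terminal]
11. n6.ok = -6  [-6]
12. n6.depth = false  [S.live == true]
13. n8.mk = false  [S.depth == true]
14. n9.lab = "kr"  [terminal]
15. n10.lab = -4  [terminal]
16. n11.off = 21  [terminal]
17. n8.wid = -2  [d.off - 23]
18. n8.acc = 29  [c.lab + d.off + 12]
19. n3.wid = 0  [(if S.depth then A₁.wid else A₁.acc) - 23]
20. n3.acc = 16  [(if S.depth then A₂.acc else S.ok) + 22]
21. n12.mk = false  [false]
22. n13.lab = "wr"  [terminal]
23. n12.wid = 7  [len(g.lab) + 5]
24. n12.acc = -3  [len(g.lab) - 5]
25. n14.mk = true  [true]
26. n16.lim = false  [terminal]
27. n15.env = 27  [27]
28. n15.lim = 27  [27]
29. n15.off = 26  [26]
30. n17.lim = true  [terminal]
31. n18.lab = "rk"  [terminal]
32. n14.wid = 4  [len(g.lab) + 2]
33. n14.acc = -8  [B.env * 2 - 62]
34. n2.ok = 27  [A₁.wid * -2 + 41]
35. n2.depth = false  [S.live == true]
36. n19.off = -2  [terminal]
37. n20.mk = false  [false]
38. n21.off = -5  [terminal]
39. n20.wid = 14  [14]
40. n20.acc = 20  [d.off + 25]
41. n1.ok = 28  [(if S₀.live then A.acc else d.off) + 30]
42. n1.depth = false  [A.wid == S₁.ok]
43. n0.ok = 8  [8]
44. n0.depth = false  [S₁.ok > 28]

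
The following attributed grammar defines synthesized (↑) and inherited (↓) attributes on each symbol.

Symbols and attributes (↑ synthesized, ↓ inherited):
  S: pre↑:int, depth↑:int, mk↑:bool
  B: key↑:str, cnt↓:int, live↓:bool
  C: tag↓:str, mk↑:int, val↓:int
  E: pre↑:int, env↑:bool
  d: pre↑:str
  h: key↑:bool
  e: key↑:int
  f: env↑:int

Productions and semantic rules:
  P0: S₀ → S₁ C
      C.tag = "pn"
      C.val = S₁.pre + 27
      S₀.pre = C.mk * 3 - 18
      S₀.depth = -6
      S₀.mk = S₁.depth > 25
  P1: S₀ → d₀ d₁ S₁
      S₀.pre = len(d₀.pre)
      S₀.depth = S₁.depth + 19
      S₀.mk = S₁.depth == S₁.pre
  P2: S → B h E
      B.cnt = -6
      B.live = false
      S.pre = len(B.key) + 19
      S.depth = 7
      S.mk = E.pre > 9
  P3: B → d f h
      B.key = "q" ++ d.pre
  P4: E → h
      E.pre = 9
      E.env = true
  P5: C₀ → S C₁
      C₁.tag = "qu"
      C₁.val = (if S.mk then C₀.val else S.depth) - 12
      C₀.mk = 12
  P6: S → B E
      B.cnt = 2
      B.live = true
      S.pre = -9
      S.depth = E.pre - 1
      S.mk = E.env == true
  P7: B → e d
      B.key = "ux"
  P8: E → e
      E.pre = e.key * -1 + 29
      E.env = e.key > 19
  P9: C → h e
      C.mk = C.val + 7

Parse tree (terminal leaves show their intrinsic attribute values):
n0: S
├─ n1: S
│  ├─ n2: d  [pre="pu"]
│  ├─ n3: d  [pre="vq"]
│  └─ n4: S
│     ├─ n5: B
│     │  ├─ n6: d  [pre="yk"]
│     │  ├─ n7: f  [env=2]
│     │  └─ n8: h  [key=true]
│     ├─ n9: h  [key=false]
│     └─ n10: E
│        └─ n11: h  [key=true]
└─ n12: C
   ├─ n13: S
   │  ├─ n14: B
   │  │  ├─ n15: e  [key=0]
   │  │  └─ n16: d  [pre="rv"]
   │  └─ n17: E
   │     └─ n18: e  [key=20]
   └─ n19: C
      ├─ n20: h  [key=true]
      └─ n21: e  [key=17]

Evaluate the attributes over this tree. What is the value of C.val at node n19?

17

1. n2.pre = "pu"  [terminal]
2. n3.pre = "vq"  [terminal]
3. n5.cnt = -6  [-6]
4. n5.live = false  [false]
5. n6.pre = "yk"  [terminal]
6. n7.env = 2  [terminal]
7. n8.key = true  [terminal]
8. n5.key = "qyk"  ["q" ++ d.pre]
9. n9.key = false  [terminal]
10. n11.key = true  [terminal]
11. n10.pre = 9  [9]
12. n10.env = true  [true]
13. n4.pre = 22  [len(B.key) + 19]
14. n4.depth = 7  [7]
15. n4.mk = false  [E.pre > 9]
16. n1.pre = 2  [len(d₀.pre)]
17. n1.depth = 26  [S₁.depth + 19]
18. n1.mk = false  [S₁.depth == S₁.pre]
19. n12.tag = "pn"  ["pn"]
20. n12.val = 29  [S₁.pre + 27]
21. n14.cnt = 2  [2]
22. n14.live = true  [true]
23. n15.key = 0  [terminal]
24. n16.pre = "rv"  [terminal]
25. n14.key = "ux"  ["ux"]
26. n18.key = 20  [terminal]
27. n17.pre = 9  [e.key * -1 + 29]
28. n17.env = true  [e.key > 19]
29. n13.pre = -9  [-9]
30. n13.depth = 8  [E.pre - 1]
31. n13.mk = true  [E.env == true]
32. n19.tag = "qu"  ["qu"]
33. n19.val = 17  [(if S.mk then C₀.val else S.depth) - 12]
34. n20.key = true  [terminal]
35. n21.key = 17  [terminal]
36. n19.mk = 24  [C.val + 7]
37. n12.mk = 12  [12]
38. n0.pre = 18  [C.mk * 3 - 18]
39. n0.depth = -6  [-6]
40. n0.mk = true  [S₁.depth > 25]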